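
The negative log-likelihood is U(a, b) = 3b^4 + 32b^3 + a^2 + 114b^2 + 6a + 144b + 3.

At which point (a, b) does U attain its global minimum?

U(a,b) separates as P(a) + Q(b) + 3, so its minimum is min P + min Q + 3.
P'(a) = 2a + 6 vanishes at a ∈ {-3}; Q'(b) = 12(b + 1)(b + 3)(b + 4) vanishes at b ∈ {-4, -3, -1}.
Local minima of P (where P''>0): P(-3)=-9. Local minima of Q: Q(-4)=-32, Q(-1)=-59.
So the global minimum of U is P(-3) + Q(-1) + 3 = -9 − 59 + 3 = -65, attained at (-3, -1).

(-3, -1)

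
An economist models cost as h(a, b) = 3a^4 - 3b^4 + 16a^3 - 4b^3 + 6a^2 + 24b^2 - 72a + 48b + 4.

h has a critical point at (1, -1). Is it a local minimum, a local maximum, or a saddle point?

The mixed partial ∂²h/∂a∂b is 0, so the Hessian at any point is diag(h_aa, h_bb) = diag(12(3a^2 + 8a + 1), 12(-3b^2 - 2b + 4)).
At (1, -1): H = diag(144, 36).
Both eigenvalues are positive, so H is positive definite: a local minimum.

local minimum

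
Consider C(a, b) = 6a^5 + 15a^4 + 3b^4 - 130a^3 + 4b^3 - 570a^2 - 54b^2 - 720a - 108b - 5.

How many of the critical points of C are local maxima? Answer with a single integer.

C separates as a function of a plus a function of b, so ∇C=0 decouples.
∂C/∂a = 30(a - 4)(a + 1)(a + 2)(a + 3) = 0 at a ∈ {-3, -2, -1, 4}; ∂C/∂b = 12(b - 3)(b + 1)(b + 3) = 0 at b ∈ {-3, -1, 3}.
The Hessian is diagonal: diag(C_aa, C_bb). Second derivatives: C_aa(-3)=-420, C_aa(-2)=180, C_aa(-1)=-300, C_aa(4)=6300; C_bb(-3)=144, C_bb(-1)=-96, C_bb(3)=288.
Local maxima occur where both diagonal entries negative: (-3, -1), (-1, -1). Count: 2.

2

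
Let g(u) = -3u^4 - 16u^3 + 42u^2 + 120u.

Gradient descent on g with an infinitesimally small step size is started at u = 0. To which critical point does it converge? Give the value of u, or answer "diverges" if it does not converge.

g'(u) = -12(u - 2)(u + 1)(u + 5), so g'(0) = 120.
Gradient descent moves in the -g' direction, i.e. u is decreasing.
The nearest critical point in that direction is u = -1, where g'' = 144 > 0 (a local minimum). The iterate converges there.

-1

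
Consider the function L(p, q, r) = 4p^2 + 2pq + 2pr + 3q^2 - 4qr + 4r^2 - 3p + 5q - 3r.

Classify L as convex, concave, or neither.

convex

L is quadratic, so its Hessian is the constant matrix H = [[8, 2, 2], [2, 6, -4], [2, -4, 8]].
Leading principal minors: 8, 44, 168.
All positive ⇒ H ≻ 0 ⇒ convex.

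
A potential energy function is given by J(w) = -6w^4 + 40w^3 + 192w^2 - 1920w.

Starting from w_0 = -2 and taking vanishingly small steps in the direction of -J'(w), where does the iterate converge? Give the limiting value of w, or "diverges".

4

J'(w) = -24(w - 5)(w - 4)(w + 4), so J'(-2) = -2016.
Gradient descent moves in the -J' direction, i.e. w is increasing.
The nearest critical point in that direction is w = 4, where J'' = 192 > 0 (a local minimum). The iterate converges there.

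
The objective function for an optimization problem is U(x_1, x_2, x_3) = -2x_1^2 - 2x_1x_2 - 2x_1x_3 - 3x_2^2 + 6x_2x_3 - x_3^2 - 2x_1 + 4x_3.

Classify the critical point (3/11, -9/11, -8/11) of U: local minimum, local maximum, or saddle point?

saddle point

The Hessian is constant: H = [[-4, -2, -2], [-2, -6, 6], [-2, 6, -2]].
Leading principal minors: Δ₁ = -4, Δ₂ = 20, Δ₃ = 176.
The minors fit neither the all-positive nor the alternating-sign pattern, so H is indefinite: a saddle point.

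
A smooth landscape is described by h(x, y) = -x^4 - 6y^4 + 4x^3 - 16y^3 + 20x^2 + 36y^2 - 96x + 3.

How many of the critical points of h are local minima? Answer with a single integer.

1

h separates as a function of x plus a function of y, so ∇h=0 decouples.
∂h/∂x = -4(x - 4)(x - 2)(x + 3) = 0 at x ∈ {-3, 2, 4}; ∂h/∂y = -24y(y - 1)(y + 3) = 0 at y ∈ {-3, 0, 1}.
The Hessian is diagonal: diag(h_xx, h_yy). Second derivatives: h_xx(-3)=-140, h_xx(2)=40, h_xx(4)=-56; h_yy(-3)=-288, h_yy(0)=72, h_yy(1)=-96.
Local minima occur where both diagonal entries positive: (2, 0). Count: 1.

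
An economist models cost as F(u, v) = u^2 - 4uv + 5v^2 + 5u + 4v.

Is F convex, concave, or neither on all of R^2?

F is quadratic, so its Hessian is the constant matrix H = [[2, -4], [-4, 10]].
det(H) = 4, tr(H) = 12.
det(H) > 0 and tr(H) > 0, so H is positive definite everywhere: convex.

convex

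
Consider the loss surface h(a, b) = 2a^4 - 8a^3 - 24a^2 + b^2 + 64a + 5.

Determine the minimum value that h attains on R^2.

h(a,b) separates as P(a) + Q(b) + 5, so its minimum is min P + min Q + 5.
P'(a) = 8(a - 4)(a - 1)(a + 2) vanishes at a ∈ {-2, 1, 4}; Q'(b) = 2b vanishes at b ∈ {0}.
Local minima of P (where P''>0): P(-2)=-128, P(4)=-128. Local minima of Q: Q(0)=0.
So the global minimum of h is P(-2) + Q(0) + 5 = -128 + 0 + 5 = -123, attained at (-2, 0).

-123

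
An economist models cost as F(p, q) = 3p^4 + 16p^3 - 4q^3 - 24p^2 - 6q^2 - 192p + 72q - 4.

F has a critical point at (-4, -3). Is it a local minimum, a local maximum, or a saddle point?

local minimum

The mixed partial ∂²F/∂p∂q is 0, so the Hessian at any point is diag(F_pp, F_qq) = diag(12(3p^2 + 8p - 4), -12(2q + 1)).
At (-4, -3): H = diag(144, 60).
Both eigenvalues are positive, so H is positive definite: a local minimum.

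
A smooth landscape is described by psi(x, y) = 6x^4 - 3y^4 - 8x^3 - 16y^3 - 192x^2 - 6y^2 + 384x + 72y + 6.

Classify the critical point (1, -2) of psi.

The mixed partial ∂²psi/∂x∂y is 0, so the Hessian at any point is diag(psi_xx, psi_yy) = diag(24(3x^2 - 2x - 16), -12(3y^2 + 8y + 1)).
At (1, -2): H = diag(-360, 36).
The eigenvalues have opposite signs, so H is indefinite: a saddle point.

saddle point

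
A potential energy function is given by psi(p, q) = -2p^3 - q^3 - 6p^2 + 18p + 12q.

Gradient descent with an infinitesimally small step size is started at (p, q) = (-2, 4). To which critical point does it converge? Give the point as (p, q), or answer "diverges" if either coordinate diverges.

diverges

psi is separable, so gradient descent decouples: p follows -∂psi/∂p, q follows -∂psi/∂q.
∂psi/∂p = -6(p - 1)(p + 3); at p=-2 this is 18, so p decreases.
∂psi/∂q = -3(q - 2)(q + 2); at q=4 this is -36, so q increases.
The q-coordinate has no critical point in that direction and runs off to infinity.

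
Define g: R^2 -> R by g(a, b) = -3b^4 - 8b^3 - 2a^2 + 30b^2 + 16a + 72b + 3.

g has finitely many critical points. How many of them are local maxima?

2

g separates as a function of a plus a function of b, so ∇g=0 decouples.
∂g/∂a = -4(a - 4) = 0 at a ∈ {4}; ∂g/∂b = -12(b - 2)(b + 1)(b + 3) = 0 at b ∈ {-3, -1, 2}.
The Hessian is diagonal: diag(g_aa, g_bb). Second derivatives: g_aa(4)=-4; g_bb(-3)=-120, g_bb(-1)=72, g_bb(2)=-180.
Local maxima occur where both diagonal entries negative: (4, -3), (4, 2). Count: 2.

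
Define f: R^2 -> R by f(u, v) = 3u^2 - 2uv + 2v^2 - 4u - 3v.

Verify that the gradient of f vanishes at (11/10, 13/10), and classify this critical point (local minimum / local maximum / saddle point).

local minimum

∇f = (6u - 2v - 4, -2u + 4v - 3); substituting (11/10, 13/10) gives ∇f = (0, 0), so (11/10, 13/10) is indeed a critical point.
The Hessian of f is constant: H = [[6, -2], [-2, 4]].
det(H) = 6·4 − (-2)² = 20.
det(H) > 0 and tr(H) = 10 > 0, so H is positive definite and the point is a local minimum.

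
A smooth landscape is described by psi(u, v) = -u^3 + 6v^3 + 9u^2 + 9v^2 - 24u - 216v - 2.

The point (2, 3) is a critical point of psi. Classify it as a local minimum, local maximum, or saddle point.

local minimum

The mixed partial ∂²psi/∂u∂v is 0, so the Hessian at any point is diag(psi_uu, psi_vv) = diag(6(-u + 3), 18(2v + 1)).
At (2, 3): H = diag(6, 126).
Both eigenvalues are positive, so H is positive definite: a local minimum.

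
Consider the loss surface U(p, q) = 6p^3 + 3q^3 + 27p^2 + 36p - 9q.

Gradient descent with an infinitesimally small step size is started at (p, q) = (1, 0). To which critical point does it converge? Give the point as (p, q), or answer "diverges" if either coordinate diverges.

(-1, 1)

U is separable, so gradient descent decouples: p follows -∂U/∂p, q follows -∂U/∂q.
∂U/∂p = 18(p + 1)(p + 2); at p=1 this is 108, so p decreases.
∂U/∂q = 9(q - 1)(q + 1); at q=0 this is -9, so q increases.
p converges to its nearest critical value -1 (a local min of the p-part); q converges to 1. The iterate converges to (-1, 1).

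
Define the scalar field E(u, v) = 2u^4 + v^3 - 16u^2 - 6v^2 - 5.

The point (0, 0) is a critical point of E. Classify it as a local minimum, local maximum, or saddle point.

The mixed partial ∂²E/∂u∂v is 0, so the Hessian at any point is diag(E_uu, E_vv) = diag(8(3u^2 - 4), 6(v - 2)).
At (0, 0): H = diag(-32, -12).
Both eigenvalues are negative, so H is negative definite: a local maximum.

local maximum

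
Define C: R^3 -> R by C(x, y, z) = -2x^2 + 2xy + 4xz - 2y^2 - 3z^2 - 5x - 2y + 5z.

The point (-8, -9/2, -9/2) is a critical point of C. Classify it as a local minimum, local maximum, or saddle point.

local maximum

The Hessian is constant: H = [[-4, 2, 4], [2, -4, 0], [4, 0, -6]].
Leading principal minors: Δ₁ = -4, Δ₂ = 12, Δ₃ = -8.
The minors alternate sign starting negative (−, +, −), so H is negative definite: a local maximum.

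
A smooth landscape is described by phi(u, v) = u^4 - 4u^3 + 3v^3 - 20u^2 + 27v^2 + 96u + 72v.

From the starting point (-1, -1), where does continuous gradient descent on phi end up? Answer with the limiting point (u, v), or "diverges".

(-3, -2)

phi is separable, so gradient descent decouples: u follows -∂phi/∂u, v follows -∂phi/∂v.
∂phi/∂u = 4(u - 4)(u - 2)(u + 3); at u=-1 this is 120, so u decreases.
∂phi/∂v = 9(v + 2)(v + 4); at v=-1 this is 27, so v decreases.
u converges to its nearest critical value -3 (a local min of the u-part); v converges to -2. The iterate converges to (-3, -2).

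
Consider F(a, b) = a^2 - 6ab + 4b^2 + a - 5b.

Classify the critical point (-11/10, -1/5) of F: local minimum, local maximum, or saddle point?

saddle point

The Hessian of F is constant: H = [[2, -6], [-6, 8]].
det(H) = 2·8 − (-6)² = -20.
Since det(H) < 0, H is indefinite and the critical point is a saddle point.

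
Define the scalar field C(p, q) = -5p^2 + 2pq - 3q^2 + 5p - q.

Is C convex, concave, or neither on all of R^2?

concave

C is quadratic, so its Hessian is the constant matrix H = [[-10, 2], [2, -6]].
det(H) = 56, tr(H) = -16.
det(H) > 0 and tr(H) < 0, so H is negative definite everywhere: concave.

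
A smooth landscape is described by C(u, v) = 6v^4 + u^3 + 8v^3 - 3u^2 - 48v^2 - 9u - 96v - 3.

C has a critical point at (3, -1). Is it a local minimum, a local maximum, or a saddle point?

The mixed partial ∂²C/∂u∂v is 0, so the Hessian at any point is diag(C_uu, C_vv) = diag(6(u - 1), 24(3v^2 + 2v - 4)).
At (3, -1): H = diag(12, -72).
The eigenvalues have opposite signs, so H is indefinite: a saddle point.

saddle point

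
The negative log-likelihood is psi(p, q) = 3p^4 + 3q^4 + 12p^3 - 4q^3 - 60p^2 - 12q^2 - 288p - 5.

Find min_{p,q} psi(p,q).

psi(p,q) separates as A(p) + B(q) − 5, so its minimum is min A + min B − 5.
A'(p) = 12(p - 3)(p + 2)(p + 4) vanishes at p ∈ {-4, -2, 3}; B'(q) = 12q(q - 2)(q + 1) vanishes at q ∈ {-1, 0, 2}.
Local minima of A (where A''>0): A(-4)=192, A(3)=-837. Local minima of B: B(-1)=-5, B(2)=-32.
So the global minimum of psi is A(3) + B(2) − 5 = -837 − 32 − 5 = -874, attained at (3, 2).

-874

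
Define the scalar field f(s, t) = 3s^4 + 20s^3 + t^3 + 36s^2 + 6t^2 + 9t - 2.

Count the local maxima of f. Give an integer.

f separates as a function of s plus a function of t, so ∇f=0 decouples.
∂f/∂s = 12s(s + 2)(s + 3) = 0 at s ∈ {-3, -2, 0}; ∂f/∂t = 3(t + 1)(t + 3) = 0 at t ∈ {-3, -1}.
The Hessian is diagonal: diag(f_ss, f_tt). Second derivatives: f_ss(-3)=36, f_ss(-2)=-24, f_ss(0)=72; f_tt(-3)=-6, f_tt(-1)=6.
Local maxima occur where both diagonal entries negative: (-2, -3). Count: 1.

1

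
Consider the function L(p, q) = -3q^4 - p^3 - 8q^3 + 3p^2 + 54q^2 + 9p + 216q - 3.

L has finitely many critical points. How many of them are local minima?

1

L separates as a function of p plus a function of q, so ∇L=0 decouples.
∂L/∂p = -3(p - 3)(p + 1) = 0 at p ∈ {-1, 3}; ∂L/∂q = -12(q - 3)(q + 2)(q + 3) = 0 at q ∈ {-3, -2, 3}.
The Hessian is diagonal: diag(L_pp, L_qq). Second derivatives: L_pp(-1)=12, L_pp(3)=-12; L_qq(-3)=-72, L_qq(-2)=60, L_qq(3)=-360.
Local minima occur where both diagonal entries positive: (-1, -2). Count: 1.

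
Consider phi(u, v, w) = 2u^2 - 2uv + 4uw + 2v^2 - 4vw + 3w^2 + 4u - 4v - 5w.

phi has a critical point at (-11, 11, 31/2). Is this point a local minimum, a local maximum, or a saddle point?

The Hessian is constant: H = [[4, -2, 4], [-2, 4, -4], [4, -4, 6]].
Leading principal minors: Δ₁ = 4, Δ₂ = 12, Δ₃ = 8.
All leading minors are positive, so H is positive definite: a local minimum.

local minimum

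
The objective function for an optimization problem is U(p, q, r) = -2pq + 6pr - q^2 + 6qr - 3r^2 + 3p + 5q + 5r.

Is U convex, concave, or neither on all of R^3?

neither

U is quadratic, so its Hessian is the constant matrix H = [[0, -2, 6], [-2, -2, 6], [6, 6, -6]].
Leading principal minors: 0, -4, -48.
Neither pattern holds ⇒ H is indefinite ⇒ neither convex nor concave.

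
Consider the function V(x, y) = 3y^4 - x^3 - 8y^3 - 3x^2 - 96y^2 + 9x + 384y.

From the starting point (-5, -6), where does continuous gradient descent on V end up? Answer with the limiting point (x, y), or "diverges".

(-3, -4)

V is separable, so gradient descent decouples: x follows -∂V/∂x, y follows -∂V/∂y.
∂V/∂x = -3(x - 1)(x + 3); at x=-5 this is -36, so x increases.
∂V/∂y = 12(y - 4)(y - 2)(y + 4); at y=-6 this is -1920, so y increases.
x converges to its nearest critical value -3 (a local min of the x-part); y converges to -4. The iterate converges to (-3, -4).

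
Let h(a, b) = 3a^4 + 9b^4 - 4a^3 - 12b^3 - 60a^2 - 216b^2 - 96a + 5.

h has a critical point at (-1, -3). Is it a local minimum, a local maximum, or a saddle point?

saddle point

The mixed partial ∂²h/∂a∂b is 0, so the Hessian at any point is diag(h_aa, h_bb) = diag(12(3a^2 - 2a - 10), 36(3b^2 - 2b - 12)).
At (-1, -3): H = diag(-60, 756).
The eigenvalues have opposite signs, so H is indefinite: a saddle point.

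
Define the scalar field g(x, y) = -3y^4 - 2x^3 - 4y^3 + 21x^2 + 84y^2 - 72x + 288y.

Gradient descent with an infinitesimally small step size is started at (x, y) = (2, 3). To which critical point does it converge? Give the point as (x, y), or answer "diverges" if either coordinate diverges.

(3, -2)

g is separable, so gradient descent decouples: x follows -∂g/∂x, y follows -∂g/∂y.
∂g/∂x = -6(x - 4)(x - 3); at x=2 this is -12, so x increases.
∂g/∂y = -12(y - 4)(y + 2)(y + 3); at y=3 this is 360, so y decreases.
x converges to its nearest critical value 3 (a local min of the x-part); y converges to -2. The iterate converges to (3, -2).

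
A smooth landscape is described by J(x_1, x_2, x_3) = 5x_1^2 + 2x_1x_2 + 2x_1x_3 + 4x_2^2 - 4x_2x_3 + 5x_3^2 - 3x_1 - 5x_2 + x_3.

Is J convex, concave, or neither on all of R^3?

convex

J is quadratic, so its Hessian is the constant matrix H = [[10, 2, 2], [2, 8, -4], [2, -4, 10]].
Leading principal minors: 10, 76, 536.
All positive ⇒ H ≻ 0 ⇒ convex.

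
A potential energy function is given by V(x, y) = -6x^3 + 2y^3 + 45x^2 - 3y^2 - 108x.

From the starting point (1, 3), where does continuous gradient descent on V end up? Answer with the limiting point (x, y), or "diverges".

V is separable, so gradient descent decouples: x follows -∂V/∂x, y follows -∂V/∂y.
∂V/∂x = -18(x - 3)(x - 2); at x=1 this is -36, so x increases.
∂V/∂y = 6y(y - 1); at y=3 this is 36, so y decreases.
x converges to its nearest critical value 2 (a local min of the x-part); y converges to 1. The iterate converges to (2, 1).

(2, 1)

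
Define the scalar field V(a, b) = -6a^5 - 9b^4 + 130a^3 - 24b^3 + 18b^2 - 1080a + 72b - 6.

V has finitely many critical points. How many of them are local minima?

V separates as a function of a plus a function of b, so ∇V=0 decouples.
∂V/∂a = -30(a - 3)(a - 2)(a + 2)(a + 3) = 0 at a ∈ {-3, -2, 2, 3}; ∂V/∂b = -36(b - 1)(b + 1)(b + 2) = 0 at b ∈ {-2, -1, 1}.
The Hessian is diagonal: diag(V_aa, V_bb). Second derivatives: V_aa(-3)=900, V_aa(-2)=-600, V_aa(2)=600, V_aa(3)=-900; V_bb(-2)=-108, V_bb(-1)=72, V_bb(1)=-216.
Local minima occur where both diagonal entries positive: (-3, -1), (2, -1). Count: 2.

2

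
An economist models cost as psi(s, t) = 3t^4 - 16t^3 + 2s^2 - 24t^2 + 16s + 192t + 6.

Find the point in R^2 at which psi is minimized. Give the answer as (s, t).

psi(s,t) separates as P(s) + Q(t) + 6, so its minimum is min P + min Q + 6.
P'(s) = 4s + 16 vanishes at s ∈ {-4}; Q'(t) = 12(t - 4)(t - 2)(t + 2) vanishes at t ∈ {-2, 2, 4}.
Local minima of P (where P''>0): P(-4)=-32. Local minima of Q: Q(-2)=-304, Q(4)=128.
So the global minimum of psi is P(-4) + Q(-2) + 6 = -32 − 304 + 6 = -330, attained at (-4, -2).

(-4, -2)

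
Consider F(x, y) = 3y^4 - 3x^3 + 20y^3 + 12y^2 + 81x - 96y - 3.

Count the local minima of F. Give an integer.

2

F separates as a function of x plus a function of y, so ∇F=0 decouples.
∂F/∂x = -9(x - 3)(x + 3) = 0 at x ∈ {-3, 3}; ∂F/∂y = 12(y - 1)(y + 2)(y + 4) = 0 at y ∈ {-4, -2, 1}.
The Hessian is diagonal: diag(F_xx, F_yy). Second derivatives: F_xx(-3)=54, F_xx(3)=-54; F_yy(-4)=120, F_yy(-2)=-72, F_yy(1)=180.
Local minima occur where both diagonal entries positive: (-3, -4), (-3, 1). Count: 2.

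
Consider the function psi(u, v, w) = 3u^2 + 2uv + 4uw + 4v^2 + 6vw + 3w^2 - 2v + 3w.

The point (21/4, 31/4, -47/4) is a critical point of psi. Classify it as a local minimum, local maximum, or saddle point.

The Hessian is constant: H = [[6, 2, 4], [2, 8, 6], [4, 6, 6]].
Leading principal minors: Δ₁ = 6, Δ₂ = 44, Δ₃ = 16.
All leading minors are positive, so H is positive definite: a local minimum.

local minimum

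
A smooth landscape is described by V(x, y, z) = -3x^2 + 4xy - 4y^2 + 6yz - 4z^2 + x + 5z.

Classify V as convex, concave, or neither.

V is quadratic, so its Hessian is the constant matrix H = [[-6, 4, 0], [4, -8, 6], [0, 6, -8]].
Leading principal minors: -6, 32, -40.
Signs alternate −, +, − ⇒ H ≺ 0 ⇒ concave.

concave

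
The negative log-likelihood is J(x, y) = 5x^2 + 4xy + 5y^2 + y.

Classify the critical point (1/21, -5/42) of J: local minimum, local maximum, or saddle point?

local minimum

The Hessian of J is constant: H = [[10, 4], [4, 10]].
det(H) = 10·10 − 4² = 84.
det(H) > 0 and tr(H) = 20 > 0, so H is positive definite and the point is a local minimum.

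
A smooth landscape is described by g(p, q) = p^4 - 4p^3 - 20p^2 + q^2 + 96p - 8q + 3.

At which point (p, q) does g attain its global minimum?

(-3, 4)

g(p,q) separates as A(p) + B(q) + 3, so its minimum is min A + min B + 3.
A'(p) = 4(p - 4)(p - 2)(p + 3) vanishes at p ∈ {-3, 2, 4}; B'(q) = 2q - 8 vanishes at q ∈ {4}.
Local minima of A (where A''>0): A(-3)=-279, A(4)=64. Local minima of B: B(4)=-16.
So the global minimum of g is A(-3) + B(4) + 3 = -279 − 16 + 3 = -292, attained at (-3, 4).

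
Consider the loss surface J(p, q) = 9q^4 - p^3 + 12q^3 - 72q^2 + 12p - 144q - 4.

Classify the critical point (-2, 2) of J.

local minimum

The mixed partial ∂²J/∂p∂q is 0, so the Hessian at any point is diag(J_pp, J_qq) = diag(-6p, 36(3q^2 + 2q - 4)).
At (-2, 2): H = diag(12, 432).
Both eigenvalues are positive, so H is positive definite: a local minimum.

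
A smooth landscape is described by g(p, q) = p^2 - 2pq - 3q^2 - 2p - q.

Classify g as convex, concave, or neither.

neither

g is quadratic, so its Hessian is the constant matrix H = [[2, -2], [-2, -6]].
det(H) = -16, tr(H) = -4.
det(H) < 0, so H is indefinite: neither convex nor concave.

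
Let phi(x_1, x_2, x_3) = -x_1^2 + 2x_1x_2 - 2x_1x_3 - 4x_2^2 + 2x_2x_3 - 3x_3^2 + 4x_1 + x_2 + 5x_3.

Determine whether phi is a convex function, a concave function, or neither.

concave

phi is quadratic, so its Hessian is the constant matrix H = [[-2, 2, -2], [2, -8, 2], [-2, 2, -6]].
Leading principal minors: -2, 12, -48.
Signs alternate −, +, − ⇒ H ≺ 0 ⇒ concave.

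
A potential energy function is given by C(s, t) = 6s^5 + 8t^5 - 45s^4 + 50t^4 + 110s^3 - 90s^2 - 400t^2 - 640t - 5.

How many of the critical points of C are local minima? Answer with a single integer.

C separates as a function of s plus a function of t, so ∇C=0 decouples.
∂C/∂s = 30s(s - 3)(s - 2)(s - 1) = 0 at s ∈ {0, 1, 2, 3}; ∂C/∂t = 40(t - 2)(t + 1)(t + 2)(t + 4) = 0 at t ∈ {-4, -2, -1, 2}.
The Hessian is diagonal: diag(C_ss, C_tt). Second derivatives: C_ss(0)=-180, C_ss(1)=60, C_ss(2)=-60, C_ss(3)=180; C_tt(-4)=-1440, C_tt(-2)=320, C_tt(-1)=-360, C_tt(2)=2880.
Local minima occur where both diagonal entries positive: (1, -2), (1, 2), (3, -2), (3, 2). Count: 4.

4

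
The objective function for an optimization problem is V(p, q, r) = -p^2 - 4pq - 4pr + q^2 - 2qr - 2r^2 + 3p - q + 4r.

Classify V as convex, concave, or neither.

V is quadratic, so its Hessian is the constant matrix H = [[-2, -4, -4], [-4, 2, -2], [-4, -2, -4]].
Leading principal minors: -2, -20, -8.
Neither pattern holds ⇒ H is indefinite ⇒ neither convex nor concave.

neither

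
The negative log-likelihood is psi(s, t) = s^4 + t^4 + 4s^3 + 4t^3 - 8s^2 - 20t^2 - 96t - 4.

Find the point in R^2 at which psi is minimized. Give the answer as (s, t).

(-4, 3)

psi(s,t) separates as P(s) + Q(t) − 4, so its minimum is min P + min Q − 4.
P'(s) = 4s(s - 1)(s + 4) vanishes at s ∈ {-4, 0, 1}; Q'(t) = 4(t - 3)(t + 2)(t + 4) vanishes at t ∈ {-4, -2, 3}.
Local minima of P (where P''>0): P(-4)=-128, P(1)=-3. Local minima of Q: Q(-4)=64, Q(3)=-279.
So the global minimum of psi is P(-4) + Q(3) − 4 = -128 − 279 − 4 = -411, attained at (-4, 3).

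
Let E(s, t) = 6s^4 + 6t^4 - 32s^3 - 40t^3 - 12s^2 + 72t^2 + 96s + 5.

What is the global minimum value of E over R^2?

-315

E(s,t) separates as P(s) + Q(t) + 5, so its minimum is min P + min Q + 5.
P'(s) = 24(s - 4)(s - 1)(s + 1) vanishes at s ∈ {-1, 1, 4}; Q'(t) = 24t(t - 3)(t - 2) vanishes at t ∈ {0, 2, 3}.
Local minima of P (where P''>0): P(-1)=-70, P(4)=-320. Local minima of Q: Q(0)=0, Q(3)=54.
So the global minimum of E is P(4) + Q(0) + 5 = -320 + 0 + 5 = -315, attained at (4, 0).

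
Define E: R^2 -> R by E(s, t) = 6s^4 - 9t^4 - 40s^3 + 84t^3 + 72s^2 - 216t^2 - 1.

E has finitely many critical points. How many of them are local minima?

2

E separates as a function of s plus a function of t, so ∇E=0 decouples.
∂E/∂s = 24s(s - 3)(s - 2) = 0 at s ∈ {0, 2, 3}; ∂E/∂t = -36t(t - 4)(t - 3) = 0 at t ∈ {0, 3, 4}.
The Hessian is diagonal: diag(E_ss, E_tt). Second derivatives: E_ss(0)=144, E_ss(2)=-48, E_ss(3)=72; E_tt(0)=-432, E_tt(3)=108, E_tt(4)=-144.
Local minima occur where both diagonal entries positive: (0, 3), (3, 3). Count: 2.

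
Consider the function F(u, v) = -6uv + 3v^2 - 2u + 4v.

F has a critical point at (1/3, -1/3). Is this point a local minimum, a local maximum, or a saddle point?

The Hessian of F is constant: H = [[0, -6], [-6, 6]].
det(H) = 0·6 − (-6)² = -36.
Since det(H) < 0, H is indefinite and the critical point is a saddle point.

saddle point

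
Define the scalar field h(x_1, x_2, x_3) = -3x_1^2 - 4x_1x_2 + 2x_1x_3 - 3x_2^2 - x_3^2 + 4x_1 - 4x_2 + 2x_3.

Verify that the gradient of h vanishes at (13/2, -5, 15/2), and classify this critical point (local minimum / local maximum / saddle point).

local maximum

∇h = (-6x_1 - 4x_2 + 2x_3 + 4, -4x_1 - 6x_2 - 4, 2x_1 - 2x_3 + 2); substituting (13/2, -5, 15/2) gives ∇h = (0, 0, 0), so (13/2, -5, 15/2) is indeed a critical point.
The Hessian is constant: H = [[-6, -4, 2], [-4, -6, 0], [2, 0, -2]].
Leading principal minors: Δ₁ = -6, Δ₂ = 20, Δ₃ = -16.
The minors alternate sign starting negative (−, +, −), so H is negative definite: a local maximum.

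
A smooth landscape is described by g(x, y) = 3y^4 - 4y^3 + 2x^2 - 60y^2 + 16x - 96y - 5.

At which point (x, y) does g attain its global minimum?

(-4, 4)

g(x,y) separates as P(x) + Q(y) − 5, so its minimum is min P + min Q − 5.
P'(x) = 4x + 16 vanishes at x ∈ {-4}; Q'(y) = 12(y - 4)(y + 1)(y + 2) vanishes at y ∈ {-2, -1, 4}.
Local minima of P (where P''>0): P(-4)=-32. Local minima of Q: Q(-2)=32, Q(4)=-832.
So the global minimum of g is P(-4) + Q(4) − 5 = -32 − 832 − 5 = -869, attained at (-4, 4).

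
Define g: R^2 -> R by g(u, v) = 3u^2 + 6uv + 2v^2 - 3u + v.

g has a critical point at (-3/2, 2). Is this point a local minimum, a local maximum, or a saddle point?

saddle point

The Hessian of g is constant: H = [[6, 6], [6, 4]].
det(H) = 6·4 − 6² = -12.
Since det(H) < 0, H is indefinite and the critical point is a saddle point.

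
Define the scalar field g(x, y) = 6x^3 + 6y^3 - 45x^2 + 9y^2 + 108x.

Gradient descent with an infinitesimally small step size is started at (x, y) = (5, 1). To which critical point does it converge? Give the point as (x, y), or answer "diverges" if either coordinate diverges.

(3, 0)

g is separable, so gradient descent decouples: x follows -∂g/∂x, y follows -∂g/∂y.
∂g/∂x = 18(x - 3)(x - 2); at x=5 this is 108, so x decreases.
∂g/∂y = 18y(y + 1); at y=1 this is 36, so y decreases.
x converges to its nearest critical value 3 (a local min of the x-part); y converges to 0. The iterate converges to (3, 0).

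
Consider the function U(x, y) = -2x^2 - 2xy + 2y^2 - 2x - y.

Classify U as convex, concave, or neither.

U is quadratic, so its Hessian is the constant matrix H = [[-4, -2], [-2, 4]].
det(H) = -20, tr(H) = 0.
det(H) < 0, so H is indefinite: neither convex nor concave.

neither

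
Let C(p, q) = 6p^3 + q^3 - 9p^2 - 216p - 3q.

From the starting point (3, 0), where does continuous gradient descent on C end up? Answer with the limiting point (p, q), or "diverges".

C is separable, so gradient descent decouples: p follows -∂C/∂p, q follows -∂C/∂q.
∂C/∂p = 18(p - 4)(p + 3); at p=3 this is -108, so p increases.
∂C/∂q = 3(q - 1)(q + 1); at q=0 this is -3, so q increases.
p converges to its nearest critical value 4 (a local min of the p-part); q converges to 1. The iterate converges to (4, 1).

(4, 1)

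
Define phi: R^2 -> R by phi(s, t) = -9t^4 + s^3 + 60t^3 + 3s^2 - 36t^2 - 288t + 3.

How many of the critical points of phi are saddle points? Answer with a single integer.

phi separates as a function of s plus a function of t, so ∇phi=0 decouples.
∂phi/∂s = 3s(s + 2) = 0 at s ∈ {-2, 0}; ∂phi/∂t = -36(t - 4)(t - 2)(t + 1) = 0 at t ∈ {-1, 2, 4}.
The Hessian is diagonal: diag(phi_ss, phi_tt). Second derivatives: phi_ss(-2)=-6, phi_ss(0)=6; phi_tt(-1)=-540, phi_tt(2)=216, phi_tt(4)=-360.
Saddle points occur where the two diagonal entries have opposite signs: (-2, 2), (0, -1), (0, 4). Count: 3.

3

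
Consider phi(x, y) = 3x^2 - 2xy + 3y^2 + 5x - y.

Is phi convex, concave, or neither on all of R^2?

phi is quadratic, so its Hessian is the constant matrix H = [[6, -2], [-2, 6]].
det(H) = 32, tr(H) = 12.
det(H) > 0 and tr(H) > 0, so H is positive definite everywhere: convex.

convex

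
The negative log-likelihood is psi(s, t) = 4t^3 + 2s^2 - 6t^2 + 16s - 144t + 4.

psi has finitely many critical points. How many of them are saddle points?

psi separates as a function of s plus a function of t, so ∇psi=0 decouples.
∂psi/∂s = 4(s + 4) = 0 at s ∈ {-4}; ∂psi/∂t = 12(t - 4)(t + 3) = 0 at t ∈ {-3, 4}.
The Hessian is diagonal: diag(psi_ss, psi_tt). Second derivatives: psi_ss(-4)=4; psi_tt(-3)=-84, psi_tt(4)=84.
Saddle points occur where the two diagonal entries have opposite signs: (-4, -3). Count: 1.

1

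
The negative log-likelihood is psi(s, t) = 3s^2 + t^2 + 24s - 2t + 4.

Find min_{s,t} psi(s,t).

-45

psi(s,t) separates as P(s) + Q(t) + 4, so its minimum is min P + min Q + 4.
P'(s) = 6s + 24 vanishes at s ∈ {-4}; Q'(t) = 2(t - 1) vanishes at t ∈ {1}.
Local minima of P (where P''>0): P(-4)=-48. Local minima of Q: Q(1)=-1.
So the global minimum of psi is P(-4) + Q(1) + 4 = -48 − 1 + 4 = -45, attained at (-4, 1).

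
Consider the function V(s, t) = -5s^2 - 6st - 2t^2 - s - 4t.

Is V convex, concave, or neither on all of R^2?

V is quadratic, so its Hessian is the constant matrix H = [[-10, -6], [-6, -4]].
det(H) = 4, tr(H) = -14.
det(H) > 0 and tr(H) < 0, so H is negative definite everywhere: concave.

concave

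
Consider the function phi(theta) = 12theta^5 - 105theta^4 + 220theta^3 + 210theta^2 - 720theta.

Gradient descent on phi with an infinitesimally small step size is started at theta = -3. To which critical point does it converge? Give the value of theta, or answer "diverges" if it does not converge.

phi'(theta) = 60(theta - 4)(theta - 3)(theta - 1)(theta + 1), so phi'(-3) = 20160.
Gradient descent moves in the -phi' direction, i.e. theta is decreasing.
There is no critical point below theta=-3, and phi' keeps the same sign, so the iterate runs off to −∞.

diverges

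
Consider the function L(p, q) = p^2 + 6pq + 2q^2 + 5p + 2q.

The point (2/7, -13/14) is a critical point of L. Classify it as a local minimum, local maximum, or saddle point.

The Hessian of L is constant: H = [[2, 6], [6, 4]].
det(H) = 2·4 − 6² = -28.
Since det(H) < 0, H is indefinite and the critical point is a saddle point.

saddle point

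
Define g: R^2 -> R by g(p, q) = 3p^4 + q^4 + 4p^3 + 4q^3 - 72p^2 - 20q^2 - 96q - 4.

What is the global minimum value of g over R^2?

-923

g(p,q) separates as A(p) + B(q) − 4, so its minimum is min A + min B − 4.
A'(p) = 12p(p - 3)(p + 4) vanishes at p ∈ {-4, 0, 3}; B'(q) = 4(q - 3)(q + 2)(q + 4) vanishes at q ∈ {-4, -2, 3}.
Local minima of A (where A''>0): A(-4)=-640, A(3)=-297. Local minima of B: B(-4)=64, B(3)=-279.
So the global minimum of g is A(-4) + B(3) − 4 = -640 − 279 − 4 = -923, attained at (-4, 3).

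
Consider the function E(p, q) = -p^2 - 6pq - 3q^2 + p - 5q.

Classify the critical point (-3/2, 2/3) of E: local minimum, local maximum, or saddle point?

saddle point

The Hessian of E is constant: H = [[-2, -6], [-6, -6]].
det(H) = (-2)·(-6) − (-6)² = -24.
Since det(H) < 0, H is indefinite and the critical point is a saddle point.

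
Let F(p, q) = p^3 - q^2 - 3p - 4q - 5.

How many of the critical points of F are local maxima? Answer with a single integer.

F separates as a function of p plus a function of q, so ∇F=0 decouples.
∂F/∂p = 3(p - 1)(p + 1) = 0 at p ∈ {-1, 1}; ∂F/∂q = -2(q + 2) = 0 at q ∈ {-2}.
The Hessian is diagonal: diag(F_pp, F_qq). Second derivatives: F_pp(-1)=-6, F_pp(1)=6; F_qq(-2)=-2.
Local maxima occur where both diagonal entries negative: (-1, -2). Count: 1.

1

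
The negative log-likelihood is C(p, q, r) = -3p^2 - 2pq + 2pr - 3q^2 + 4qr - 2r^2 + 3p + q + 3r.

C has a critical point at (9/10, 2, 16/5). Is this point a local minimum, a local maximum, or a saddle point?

The Hessian is constant: H = [[-6, -2, 2], [-2, -6, 4], [2, 4, -4]].
Leading principal minors: Δ₁ = -6, Δ₂ = 32, Δ₃ = -40.
The minors alternate sign starting negative (−, +, −), so H is negative definite: a local maximum.

local maximum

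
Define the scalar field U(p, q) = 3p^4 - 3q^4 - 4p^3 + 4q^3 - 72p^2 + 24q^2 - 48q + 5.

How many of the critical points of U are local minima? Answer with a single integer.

U separates as a function of p plus a function of q, so ∇U=0 decouples.
∂U/∂p = 12p(p - 4)(p + 3) = 0 at p ∈ {-3, 0, 4}; ∂U/∂q = -12(q - 2)(q - 1)(q + 2) = 0 at q ∈ {-2, 1, 2}.
The Hessian is diagonal: diag(U_pp, U_qq). Second derivatives: U_pp(-3)=252, U_pp(0)=-144, U_pp(4)=336; U_qq(-2)=-144, U_qq(1)=36, U_qq(2)=-48.
Local minima occur where both diagonal entries positive: (-3, 1), (4, 1). Count: 2.

2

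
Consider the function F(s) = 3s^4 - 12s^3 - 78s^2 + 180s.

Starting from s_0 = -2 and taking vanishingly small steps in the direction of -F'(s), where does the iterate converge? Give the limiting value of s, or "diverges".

-3

F'(s) = 12(s - 5)(s - 1)(s + 3), so F'(-2) = 252.
Gradient descent moves in the -F' direction, i.e. s is decreasing.
The nearest critical point in that direction is s = -3, where F'' = 384 > 0 (a local minimum). The iterate converges there.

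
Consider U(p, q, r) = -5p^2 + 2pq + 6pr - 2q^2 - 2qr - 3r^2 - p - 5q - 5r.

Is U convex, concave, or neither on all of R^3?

concave

U is quadratic, so its Hessian is the constant matrix H = [[-10, 2, 6], [2, -4, -2], [6, -2, -6]].
Leading principal minors: -10, 36, -80.
Signs alternate −, +, − ⇒ H ≺ 0 ⇒ concave.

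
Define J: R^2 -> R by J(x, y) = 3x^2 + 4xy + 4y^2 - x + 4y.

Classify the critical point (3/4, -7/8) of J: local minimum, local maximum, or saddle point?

The Hessian of J is constant: H = [[6, 4], [4, 8]].
det(H) = 6·8 − 4² = 32.
det(H) > 0 and tr(H) = 14 > 0, so H is positive definite and the point is a local minimum.

local minimum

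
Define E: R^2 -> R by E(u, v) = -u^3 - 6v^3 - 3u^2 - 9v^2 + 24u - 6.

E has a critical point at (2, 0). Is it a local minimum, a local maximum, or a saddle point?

The mixed partial ∂²E/∂u∂v is 0, so the Hessian at any point is diag(E_uu, E_vv) = diag(-6(u + 1), -18(2v + 1)).
At (2, 0): H = diag(-18, -18).
Both eigenvalues are negative, so H is negative definite: a local maximum.

local maximum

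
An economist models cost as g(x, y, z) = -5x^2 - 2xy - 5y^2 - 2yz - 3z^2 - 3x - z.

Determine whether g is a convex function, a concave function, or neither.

g is quadratic, so its Hessian is the constant matrix H = [[-10, -2, 0], [-2, -10, -2], [0, -2, -6]].
Leading principal minors: -10, 96, -536.
Signs alternate −, +, − ⇒ H ≺ 0 ⇒ concave.

concave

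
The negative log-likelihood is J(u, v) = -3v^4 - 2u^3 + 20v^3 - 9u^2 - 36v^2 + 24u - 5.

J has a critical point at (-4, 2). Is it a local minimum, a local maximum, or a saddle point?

The mixed partial ∂²J/∂u∂v is 0, so the Hessian at any point is diag(J_uu, J_vv) = diag(-6(2u + 3), 12(-3v^2 + 10v - 6)).
At (-4, 2): H = diag(30, 24).
Both eigenvalues are positive, so H is positive definite: a local minimum.

local minimum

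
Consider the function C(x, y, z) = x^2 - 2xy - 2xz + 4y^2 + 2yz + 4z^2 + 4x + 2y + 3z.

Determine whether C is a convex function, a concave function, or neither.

C is quadratic, so its Hessian is the constant matrix H = [[2, -2, -2], [-2, 8, 2], [-2, 2, 8]].
Leading principal minors: 2, 12, 72.
All positive ⇒ H ≻ 0 ⇒ convex.

convex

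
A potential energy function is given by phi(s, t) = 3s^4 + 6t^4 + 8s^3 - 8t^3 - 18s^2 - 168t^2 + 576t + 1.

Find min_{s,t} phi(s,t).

phi(s,t) separates as P(s) + Q(t) + 1, so its minimum is min P + min Q + 1.
P'(s) = 12s(s - 1)(s + 3) vanishes at s ∈ {-3, 0, 1}; Q'(t) = 24(t - 3)(t - 2)(t + 4) vanishes at t ∈ {-4, 2, 3}.
Local minima of P (where P''>0): P(-3)=-135, P(1)=-7. Local minima of Q: Q(-4)=-2944, Q(3)=486.
So the global minimum of phi is P(-3) + Q(-4) + 1 = -135 − 2944 + 1 = -3078, attained at (-3, -4).

-3078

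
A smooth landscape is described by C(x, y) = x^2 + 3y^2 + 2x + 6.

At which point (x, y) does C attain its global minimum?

C(x,y) separates as P(x) + Q(y) + 6, so its minimum is min P + min Q + 6.
P'(x) = 2x + 2 vanishes at x ∈ {-1}; Q'(y) = 6y vanishes at y ∈ {0}.
Local minima of P (where P''>0): P(-1)=-1. Local minima of Q: Q(0)=0.
So the global minimum of C is P(-1) + Q(0) + 6 = -1 + 0 + 6 = 5, attained at (-1, 0).

(-1, 0)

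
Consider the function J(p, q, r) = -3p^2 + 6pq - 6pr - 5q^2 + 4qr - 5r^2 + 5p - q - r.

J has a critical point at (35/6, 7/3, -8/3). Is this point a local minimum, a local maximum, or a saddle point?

local maximum

The Hessian is constant: H = [[-6, 6, -6], [6, -10, 4], [-6, 4, -10]].
Leading principal minors: Δ₁ = -6, Δ₂ = 24, Δ₃ = -72.
The minors alternate sign starting negative (−, +, −), so H is negative definite: a local maximum.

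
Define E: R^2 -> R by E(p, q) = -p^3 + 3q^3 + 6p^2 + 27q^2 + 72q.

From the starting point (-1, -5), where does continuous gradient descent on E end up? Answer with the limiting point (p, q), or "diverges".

E is separable, so gradient descent decouples: p follows -∂E/∂p, q follows -∂E/∂q.
∂E/∂p = -3p(p - 4); at p=-1 this is -15, so p increases.
∂E/∂q = 9(q + 2)(q + 4); at q=-5 this is 27, so q decreases.
The q-coordinate has no critical point in that direction and runs off to infinity.

diverges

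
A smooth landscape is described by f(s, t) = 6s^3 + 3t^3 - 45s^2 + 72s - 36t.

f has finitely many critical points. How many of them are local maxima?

f separates as a function of s plus a function of t, so ∇f=0 decouples.
∂f/∂s = 18(s - 4)(s - 1) = 0 at s ∈ {1, 4}; ∂f/∂t = 9(t - 2)(t + 2) = 0 at t ∈ {-2, 2}.
The Hessian is diagonal: diag(f_ss, f_tt). Second derivatives: f_ss(1)=-54, f_ss(4)=54; f_tt(-2)=-36, f_tt(2)=36.
Local maxima occur where both diagonal entries negative: (1, -2). Count: 1.

1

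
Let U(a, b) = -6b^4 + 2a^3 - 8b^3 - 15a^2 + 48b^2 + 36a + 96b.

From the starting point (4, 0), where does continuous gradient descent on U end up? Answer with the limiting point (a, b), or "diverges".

U is separable, so gradient descent decouples: a follows -∂U/∂a, b follows -∂U/∂b.
∂U/∂a = 6(a - 3)(a - 2); at a=4 this is 12, so a decreases.
∂U/∂b = -24(b - 2)(b + 1)(b + 2); at b=0 this is 96, so b decreases.
a converges to its nearest critical value 3 (a local min of the a-part); b converges to -1. The iterate converges to (3, -1).

(3, -1)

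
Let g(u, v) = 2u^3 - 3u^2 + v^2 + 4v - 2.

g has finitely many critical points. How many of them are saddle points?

1

g separates as a function of u plus a function of v, so ∇g=0 decouples.
∂g/∂u = 6u(u - 1) = 0 at u ∈ {0, 1}; ∂g/∂v = 2(v + 2) = 0 at v ∈ {-2}.
The Hessian is diagonal: diag(g_uu, g_vv). Second derivatives: g_uu(0)=-6, g_uu(1)=6; g_vv(-2)=2.
Saddle points occur where the two diagonal entries have opposite signs: (0, -2). Count: 1.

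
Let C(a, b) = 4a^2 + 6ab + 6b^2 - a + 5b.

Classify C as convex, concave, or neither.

C is quadratic, so its Hessian is the constant matrix H = [[8, 6], [6, 12]].
det(H) = 60, tr(H) = 20.
det(H) > 0 and tr(H) > 0, so H is positive definite everywhere: convex.

convex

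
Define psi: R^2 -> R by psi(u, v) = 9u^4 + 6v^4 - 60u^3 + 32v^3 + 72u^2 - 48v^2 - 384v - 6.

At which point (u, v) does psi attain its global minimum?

psi(u,v) separates as P(u) + Q(v) − 6, so its minimum is min P + min Q − 6.
P'(u) = 36u(u - 4)(u - 1) vanishes at u ∈ {0, 1, 4}; Q'(v) = 24(v - 2)(v + 2)(v + 4) vanishes at v ∈ {-4, -2, 2}.
Local minima of P (where P''>0): P(0)=0, P(4)=-384. Local minima of Q: Q(-4)=256, Q(2)=-608.
So the global minimum of psi is P(4) + Q(2) − 6 = -384 − 608 − 6 = -998, attained at (4, 2).

(4, 2)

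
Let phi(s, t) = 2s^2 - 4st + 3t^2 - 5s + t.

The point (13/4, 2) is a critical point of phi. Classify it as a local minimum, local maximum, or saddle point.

The Hessian of phi is constant: H = [[4, -4], [-4, 6]].
det(H) = 4·6 − (-4)² = 8.
det(H) > 0 and tr(H) = 10 > 0, so H is positive definite and the point is a local minimum.

local minimum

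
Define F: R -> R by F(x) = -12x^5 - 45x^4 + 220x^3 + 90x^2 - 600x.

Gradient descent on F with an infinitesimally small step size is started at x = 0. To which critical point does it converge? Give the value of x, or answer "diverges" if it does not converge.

F'(x) = -60(x - 2)(x - 1)(x + 1)(x + 5), so F'(0) = -600.
Gradient descent moves in the -F' direction, i.e. x is increasing.
The nearest critical point in that direction is x = 1, where F'' = 720 > 0 (a local minimum). The iterate converges there.

1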